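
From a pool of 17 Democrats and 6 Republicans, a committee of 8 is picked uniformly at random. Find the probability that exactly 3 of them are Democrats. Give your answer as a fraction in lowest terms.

There are C(23,8) = 490314 ways to choose 8 from 23.
Selections with exactly 3 Democrats: choose 3 of the 17 Democrats and 5 of the 6 Republicans, C(17,3)·C(6,5) = 680·6 = 4080.
Probability = 4080/490314 = 40/4807.

40/4807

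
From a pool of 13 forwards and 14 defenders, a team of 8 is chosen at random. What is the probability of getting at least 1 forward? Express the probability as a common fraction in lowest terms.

5168/5175

There are C(27,8) = 2220075 ways to choose the 8.
The complement is all 8 are defenders: C(14,8) = 3003.
Probability = 1 − 3003/2220075 = 2217072/2220075 = 5168/5175.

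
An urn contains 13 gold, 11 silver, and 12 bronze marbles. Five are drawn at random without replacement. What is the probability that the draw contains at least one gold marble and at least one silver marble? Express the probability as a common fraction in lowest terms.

There are C(36,5) = 376992 possible draws.
By inclusion-exclusion on the complements, draws missing all gold or all silver: C(23,5) + C(25,5) − C(12,5) = 33649 + 53130 − 792 = 85987.
So draws with at least one of each: 376992 − 85987 = 291005, probability 291005/376992 = 26455/34272.

26455/34272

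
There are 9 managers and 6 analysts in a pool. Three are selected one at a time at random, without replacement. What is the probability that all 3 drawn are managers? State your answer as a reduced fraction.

12/65

Multiply the conditional probabilities at each draw: 9/15 · 8/14 · 7/13 = 504/2730 = 12/65.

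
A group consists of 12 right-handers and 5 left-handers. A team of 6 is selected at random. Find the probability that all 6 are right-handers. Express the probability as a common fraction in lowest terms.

There are C(17,6) = 12376 possible selections.
Selections with all right-handers: C(12,6) = 924.
Probability = 924/12376 = 33/442.

33/442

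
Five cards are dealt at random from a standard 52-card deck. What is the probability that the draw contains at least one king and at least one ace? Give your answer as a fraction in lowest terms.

There are C(52,5) = 2598960 possible draws.
By inclusion-exclusion on the complements, draws missing all kings or all aces: C(48,5) + C(48,5) − C(44,5) = 1712304 + 1712304 − 1086008 = 2338600.
So draws with at least one of each: 2598960 − 2338600 = 260360, probability 260360/2598960 = 6509/64974.

6509/64974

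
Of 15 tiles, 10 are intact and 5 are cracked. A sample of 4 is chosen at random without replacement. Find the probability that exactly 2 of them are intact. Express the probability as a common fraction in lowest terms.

30/91

The sample space is all 4-subsets of the 15: C(15,4) = 1365.
Selections with exactly 2 intact: choose 2 of the 10 intact and 2 of the 5 cracked, C(10,2)·C(5,2) = 45·10 = 450.
Probability = 450/1365 = 30/91.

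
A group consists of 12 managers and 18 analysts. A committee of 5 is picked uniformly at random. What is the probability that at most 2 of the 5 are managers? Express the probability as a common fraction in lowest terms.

1836/2639

Total selections: C(30,5) = 142506.
Favorable selections (at most 2 managers): C(12,0)·C(18,5) + C(12,1)·C(18,4) + C(12,2)·C(18,3) = 8568 + 36720 + 53856 = 99144.
Probability = 99144/142506 = 1836/2639.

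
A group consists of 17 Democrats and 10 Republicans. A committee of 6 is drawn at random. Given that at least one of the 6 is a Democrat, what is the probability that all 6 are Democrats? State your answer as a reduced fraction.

Work in counts. Selections with at least one Democrat: C(27,6) − C(10,6) = 296010 − 210 = 295800.
Of those, selections where all 6 are Democrats: C(17,6) = 12376.
Conditional probability = 12376/295800 = 91/2175.

91/2175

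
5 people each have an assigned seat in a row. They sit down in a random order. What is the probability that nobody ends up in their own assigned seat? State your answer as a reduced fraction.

11/30

There are 5! = 120 seatings.
By inclusion-exclusion, seatings with no fixed points: C(5,0)·5! − C(5,1)·4! + C(5,2)·3! − C(5,3)·2! + C(5,4)·1! − C(5,5)·0! = 44.
Probability = 44/120 = 11/30.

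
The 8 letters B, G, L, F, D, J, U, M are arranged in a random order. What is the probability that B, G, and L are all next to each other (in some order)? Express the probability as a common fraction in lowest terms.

There are 8! = 40320 arrangements.
Treat the three as one block: 6! placements × 3! orders within the block = 720·6 = 4320.
Probability = 4320/40320 = 3/28.

3/28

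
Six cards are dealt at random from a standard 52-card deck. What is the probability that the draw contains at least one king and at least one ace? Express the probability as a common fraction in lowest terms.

718637/5089630

There are C(52,6) = 20358520 possible draws.
By inclusion-exclusion on the complements, draws missing all kings or all aces: C(48,6) + C(48,6) − C(44,6) = 12271512 + 12271512 − 7059052 = 17483972.
So draws with at least one of each: 20358520 − 17483972 = 2874548, probability 2874548/20358520 = 718637/5089630.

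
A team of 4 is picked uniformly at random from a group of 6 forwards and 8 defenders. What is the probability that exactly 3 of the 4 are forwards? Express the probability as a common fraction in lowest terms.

Total number of selections: C(14,4) = 1001.
Selections with exactly 3 forwards: choose 3 of the 6 forwards and 1 of the 8 defenders, C(6,3)·C(8,1) = 20·8 = 160.
Probability = 160/1001.

160/1001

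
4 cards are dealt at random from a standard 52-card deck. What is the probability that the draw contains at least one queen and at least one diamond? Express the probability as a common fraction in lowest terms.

There are C(52,4) = 270725 possible draws.
By inclusion-exclusion on the complements, draws missing all queens or all diamonds: C(48,4) + C(39,4) − C(36,4) = 194580 + 82251 − 58905 = 217926.
So draws with at least one of each: 270725 − 217926 = 52799, probability 52799/270725.

52799/270725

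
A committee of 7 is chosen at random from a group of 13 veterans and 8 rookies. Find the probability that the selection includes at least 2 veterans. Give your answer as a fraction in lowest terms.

9659/9690

There are C(21,7) = 116280 ways to choose the 7.
Count the complement (fewer than 2 veterans): C(13,0)·C(8,7) + C(13,1)·C(8,6) = 8 + 364 = 372.
Probability = 1 − 372/116280 = 115908/116280 = 9659/9690.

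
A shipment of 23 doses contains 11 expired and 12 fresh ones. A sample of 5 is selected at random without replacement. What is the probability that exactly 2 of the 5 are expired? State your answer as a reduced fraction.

Total number of selections: C(23,5) = 33649.
Selections with exactly 2 expired: choose 2 of the 11 expired and 3 of the 12 fresh, C(11,2)·C(12,3) = 55·220 = 12100.
Probability = 12100/33649 = 1100/3059.

1100/3059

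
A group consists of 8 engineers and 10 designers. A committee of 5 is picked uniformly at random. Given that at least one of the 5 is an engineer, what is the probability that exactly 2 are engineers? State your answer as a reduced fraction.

40/99

Work in counts. Selections with at least one engineer: C(18,5) − C(10,5) = 8568 − 252 = 8316.
Of those, selections where exactly 2 are engineers: C(8,2)·C(10,3) = 28·120 = 3360.
Conditional probability = 3360/8316 = 40/99.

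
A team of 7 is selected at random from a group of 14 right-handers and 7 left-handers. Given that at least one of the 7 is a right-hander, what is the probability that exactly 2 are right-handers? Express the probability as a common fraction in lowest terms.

Work in counts. Selections with at least one right-hander: C(21,7) − C(7,7) = 116280 − 1 = 116279.
Of those, selections where exactly 2 are right-handers: C(14,2)·C(7,5) = 91·21 = 1911.
Conditional probability = 1911/116279.

1911/116279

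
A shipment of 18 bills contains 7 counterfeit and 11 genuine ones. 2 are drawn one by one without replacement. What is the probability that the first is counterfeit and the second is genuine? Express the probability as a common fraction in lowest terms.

77/306

Multiply the conditional probabilities at each draw: 7/18 · 11/17 = 77/306.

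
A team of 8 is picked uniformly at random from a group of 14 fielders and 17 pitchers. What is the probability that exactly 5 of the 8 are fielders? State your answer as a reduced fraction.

20944/121365

There are C(31,8) = 7888725 ways to choose 8 from 31.
Selections with exactly 5 fielders: choose 5 of the 14 fielders and 3 of the 17 pitchers, C(14,5)·C(17,3) = 2002·680 = 1361360.
Probability = 1361360/7888725 = 20944/121365.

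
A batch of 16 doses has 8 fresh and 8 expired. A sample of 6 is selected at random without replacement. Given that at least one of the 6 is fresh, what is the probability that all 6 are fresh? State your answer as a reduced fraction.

1/285

Work in counts. Selections with at least one fresh: C(16,6) − C(8,6) = 8008 − 28 = 7980.
Of those, selections where all 6 are fresh: C(8,6) = 28.
Conditional probability = 28/7980 = 1/285.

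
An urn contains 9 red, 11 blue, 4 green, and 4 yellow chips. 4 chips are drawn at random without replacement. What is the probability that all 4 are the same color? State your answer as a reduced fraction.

There are C(28,4) = 20475 ways to draw 4 chips.
All same color: C(9,4) + C(11,4) + C(4,4) + C(4,4) = 126 + 330 + 1 + 1 = 458.
Probability = 458/20475.

458/20475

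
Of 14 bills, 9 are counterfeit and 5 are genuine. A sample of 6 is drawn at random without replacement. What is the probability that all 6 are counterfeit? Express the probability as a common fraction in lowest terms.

There are C(14,6) = 3003 possible selections.
Selections with all counterfeit: C(9,6) = 84.
Probability = 84/3003 = 4/143.

4/143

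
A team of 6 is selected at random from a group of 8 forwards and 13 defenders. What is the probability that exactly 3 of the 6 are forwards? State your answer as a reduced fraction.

286/969

There are C(21,6) = 54264 ways to choose 6 from 21.
Selections with exactly 3 forwards: choose 3 of the 8 forwards and 3 of the 13 defenders, C(8,3)·C(13,3) = 56·286 = 16016.
Probability = 16016/54264 = 286/969.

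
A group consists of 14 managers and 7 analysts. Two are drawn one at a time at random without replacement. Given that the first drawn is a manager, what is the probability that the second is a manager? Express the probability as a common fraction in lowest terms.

13/20

After removing one manager, 20 remain: 13 managers and 7 analysts.
So the probability the next is a manager is 13/20.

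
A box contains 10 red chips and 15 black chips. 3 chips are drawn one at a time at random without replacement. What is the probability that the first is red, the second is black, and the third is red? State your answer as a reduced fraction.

Multiply the conditional probabilities at each draw: 10/25 · 15/24 · 9/23 = 1350/13800 = 9/92.

9/92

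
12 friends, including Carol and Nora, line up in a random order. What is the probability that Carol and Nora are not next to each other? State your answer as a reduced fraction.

5/6

There are 12! = 479001600 arrangements.
Arrangements with Carol and Nora adjacent: 2·11! = 79833600.
So not adjacent: 479001600 − 79833600 = 399168000, probability 399168000/479001600 = 5/6.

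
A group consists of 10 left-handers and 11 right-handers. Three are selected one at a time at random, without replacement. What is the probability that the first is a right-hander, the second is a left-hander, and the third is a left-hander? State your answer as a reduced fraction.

Multiply the conditional probabilities at each draw: 11/21 · 10/20 · 9/19 = 990/7980 = 33/266.

33/266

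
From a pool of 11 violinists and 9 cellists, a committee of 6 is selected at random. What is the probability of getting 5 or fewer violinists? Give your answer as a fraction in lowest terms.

There are C(20,6) = 38760 ways to choose the 6.
The complement is exactly 6 violinists: C(11,6)·C(9,0) = 462.
Probability = 1 − 462/38760 = 38298/38760 = 6383/6460.

6383/6460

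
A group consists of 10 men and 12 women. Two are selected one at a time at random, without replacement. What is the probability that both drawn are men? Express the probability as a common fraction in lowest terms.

Multiply the conditional probabilities at each draw: 10/22 · 9/21 = 90/462 = 15/77.

15/77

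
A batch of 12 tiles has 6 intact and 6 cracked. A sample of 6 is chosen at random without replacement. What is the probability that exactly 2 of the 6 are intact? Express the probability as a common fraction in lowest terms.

There are C(12,6) = 924 ways to choose 6 from 12.
Selections with exactly 2 intact: choose 2 of the 6 intact and 4 of the 6 cracked, C(6,2)·C(6,4) = 15·15 = 225.
Probability = 225/924 = 75/308.

75/308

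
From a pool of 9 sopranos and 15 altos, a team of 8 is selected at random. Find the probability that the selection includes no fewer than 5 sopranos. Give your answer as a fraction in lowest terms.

There are C(24,8) = 735471 ways to choose the 8.
Favorable selections (no fewer than 5 sopranos): C(9,5)·C(15,3) + C(9,6)·C(15,2) + C(9,7)·C(15,1) + C(9,8)·C(15,0) = 57330 + 8820 + 540 + 9 = 66699.
Probability = 66699/735471 = 7411/81719.

7411/81719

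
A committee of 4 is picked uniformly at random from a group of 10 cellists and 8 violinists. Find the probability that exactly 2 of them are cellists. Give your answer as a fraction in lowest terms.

7/17

The sample space is all 4-subsets of the 18: C(18,4) = 3060.
Selections with exactly 2 cellists: choose 2 of the 10 cellists and 2 of the 8 violinists, C(10,2)·C(8,2) = 45·28 = 1260.
Probability = 1260/3060 = 7/17.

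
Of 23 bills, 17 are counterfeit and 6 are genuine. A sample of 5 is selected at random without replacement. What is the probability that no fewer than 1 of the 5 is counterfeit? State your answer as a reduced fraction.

There are C(23,5) = 33649 ways to choose the 5.
The complement is all 5 are genuine: C(6,5) = 6.
Probability = 1 − 6/33649 = 33643/33649.

33643/33649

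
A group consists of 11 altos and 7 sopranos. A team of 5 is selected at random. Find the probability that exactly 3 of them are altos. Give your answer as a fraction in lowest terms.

There are C(18,5) = 8568 ways to choose 5 from 18.
Selections with exactly 3 altos: choose 3 of the 11 altos and 2 of the 7 sopranos, C(11,3)·C(7,2) = 165·21 = 3465.
Probability = 3465/8568 = 55/136.

55/136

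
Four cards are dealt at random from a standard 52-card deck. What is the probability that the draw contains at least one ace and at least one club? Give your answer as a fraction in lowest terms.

There are C(52,4) = 270725 possible draws.
By inclusion-exclusion on the complements, draws missing all aces or all clubs: C(48,4) + C(39,4) − C(36,4) = 194580 + 82251 − 58905 = 217926.
So draws with at least one of each: 270725 − 217926 = 52799, probability 52799/270725.

52799/270725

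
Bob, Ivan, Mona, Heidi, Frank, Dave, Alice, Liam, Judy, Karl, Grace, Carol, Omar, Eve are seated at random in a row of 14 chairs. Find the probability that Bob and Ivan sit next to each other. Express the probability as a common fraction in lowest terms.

There are 14! = 87178291200 arrangements.
Treat Bob and Ivan as a block: 13! arrangements of the blocks × 2 orders within the block = 2·6227020800 = 12454041600.
Probability = 12454041600/87178291200 = 1/7.

1/7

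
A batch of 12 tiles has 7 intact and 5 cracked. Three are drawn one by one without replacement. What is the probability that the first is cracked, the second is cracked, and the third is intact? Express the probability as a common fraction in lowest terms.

7/66

Multiply the conditional probabilities at each draw: 5/12 · 4/11 · 7/10 = 140/1320 = 7/66.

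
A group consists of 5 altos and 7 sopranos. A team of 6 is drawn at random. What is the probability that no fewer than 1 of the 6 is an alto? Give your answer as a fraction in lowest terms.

Total selections: C(12,6) = 924.
The complement is all 6 are sopranos: C(7,6) = 7.
Probability = 1 − 7/924 = 917/924 = 131/132.

131/132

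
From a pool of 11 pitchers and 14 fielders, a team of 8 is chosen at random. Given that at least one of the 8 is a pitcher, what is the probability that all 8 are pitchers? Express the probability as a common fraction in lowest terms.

Work in counts. Selections with at least one pitcher: C(25,8) − C(14,8) = 1081575 − 3003 = 1078572.
Of those, selections where all 8 are pitchers: C(11,8) = 165.
Conditional probability = 165/1078572 = 5/32684.

5/32684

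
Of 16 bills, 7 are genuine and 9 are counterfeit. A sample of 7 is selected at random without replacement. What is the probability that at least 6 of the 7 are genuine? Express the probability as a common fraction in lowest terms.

Total selections: C(16,7) = 11440.
Favorable selections (at least 6 genuine): C(7,6)·C(9,1) + C(7,7)·C(9,0) = 63 + 1 = 64.
Probability = 64/11440 = 4/715.

4/715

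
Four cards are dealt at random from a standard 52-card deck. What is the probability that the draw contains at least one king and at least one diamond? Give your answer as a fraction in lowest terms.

There are C(52,4) = 270725 possible draws.
By inclusion-exclusion on the complements, draws missing all kings or all diamonds: C(48,4) + C(39,4) − C(36,4) = 194580 + 82251 − 58905 = 217926.
So draws with at least one of each: 270725 − 217926 = 52799, probability 52799/270725.

52799/270725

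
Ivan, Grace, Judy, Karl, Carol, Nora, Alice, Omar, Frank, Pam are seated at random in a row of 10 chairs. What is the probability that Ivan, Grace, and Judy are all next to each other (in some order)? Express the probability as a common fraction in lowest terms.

1/15

There are 10! = 3628800 arrangements.
Treat the three as one block: 8! placements × 3! orders within the block = 40320·6 = 241920.
Probability = 241920/3628800 = 1/15.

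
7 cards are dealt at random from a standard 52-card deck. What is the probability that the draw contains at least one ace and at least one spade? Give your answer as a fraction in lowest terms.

There are C(52,7) = 133784560 possible draws.
By inclusion-exclusion on the complements, draws missing all aces or all spades: C(48,7) + C(39,7) − C(36,7) = 73629072 + 15380937 − 8347680 = 80662329.
So draws with at least one of each: 133784560 − 80662329 = 53122231, probability 53122231/133784560.

53122231/133784560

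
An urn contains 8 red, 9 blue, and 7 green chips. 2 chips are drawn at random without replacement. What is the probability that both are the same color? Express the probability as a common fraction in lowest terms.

85/276

There are C(24,2) = 276 ways to draw 2 chips.
All same color: C(8,2) + C(9,2) + C(7,2) = 28 + 36 + 21 = 85.
Probability = 85/276.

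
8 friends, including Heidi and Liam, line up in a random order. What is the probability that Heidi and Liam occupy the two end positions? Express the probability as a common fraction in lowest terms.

There are 8! = 40320 arrangements.
Place Heidi and Liam at the ends in 2 ways, arrange the remaining 6 in 6! = 720 ways: 2·720 = 1440.
Probability = 1440/40320 = 1/28.

1/28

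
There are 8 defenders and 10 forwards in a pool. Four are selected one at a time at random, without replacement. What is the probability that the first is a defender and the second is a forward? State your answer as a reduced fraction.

40/153

Multiply the conditional probabilities at each draw: 8/18 · 10/17 = 80/306 = 40/153.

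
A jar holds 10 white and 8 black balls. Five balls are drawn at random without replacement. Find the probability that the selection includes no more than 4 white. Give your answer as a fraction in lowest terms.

Total selections: C(18,5) = 8568.
The complement is exactly 5 white: C(10,5)·C(8,0) = 252.
Probability = 1 − 252/8568 = 8316/8568 = 33/34.

33/34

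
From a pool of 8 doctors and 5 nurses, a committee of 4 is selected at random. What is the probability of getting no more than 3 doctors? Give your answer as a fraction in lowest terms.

129/143

There are C(13,4) = 715 ways to choose the 4.
The complement is exactly 4 doctors: C(8,4)·C(5,0) = 70.
Probability = 1 − 70/715 = 645/715 = 129/143.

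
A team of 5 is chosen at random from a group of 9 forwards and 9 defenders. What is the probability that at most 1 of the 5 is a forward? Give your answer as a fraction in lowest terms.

Total selections: C(18,5) = 8568.
Favorable selections (at most 1 forward): C(9,0)·C(9,5) + C(9,1)·C(9,4) = 126 + 1134 = 1260.
Probability = 1260/8568 = 5/34.

5/34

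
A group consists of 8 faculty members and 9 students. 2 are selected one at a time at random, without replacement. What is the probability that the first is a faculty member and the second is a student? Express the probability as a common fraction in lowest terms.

9/34

Multiply the conditional probabilities at each draw: 8/17 · 9/16 = 72/272 = 9/34.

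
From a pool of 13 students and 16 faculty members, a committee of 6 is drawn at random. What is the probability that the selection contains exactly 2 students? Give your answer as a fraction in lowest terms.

There are C(29,6) = 475020 ways to choose 6 from 29.
Selections with exactly 2 students: choose 2 of the 13 students and 4 of the 16 faculty members, C(13,2)·C(16,4) = 78·1820 = 141960.
Probability = 141960/475020 = 26/87.

26/87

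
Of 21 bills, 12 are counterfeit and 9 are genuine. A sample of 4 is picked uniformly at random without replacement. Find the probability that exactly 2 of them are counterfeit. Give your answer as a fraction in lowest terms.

264/665

There are C(21,4) = 5985 ways to choose 4 from 21.
Selections with exactly 2 counterfeit: choose 2 of the 12 counterfeit and 2 of the 9 genuine, C(12,2)·C(9,2) = 66·36 = 2376.
Probability = 2376/5985 = 264/665.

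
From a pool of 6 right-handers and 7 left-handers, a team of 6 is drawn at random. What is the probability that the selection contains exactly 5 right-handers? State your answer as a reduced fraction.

There are C(13,6) = 1716 ways to choose 6 from 13.
Selections with exactly 5 right-handers: choose 5 of the 6 right-handers and 1 of the 7 left-handers, C(6,5)·C(7,1) = 6·7 = 42.
Probability = 42/1716 = 7/286.

7/286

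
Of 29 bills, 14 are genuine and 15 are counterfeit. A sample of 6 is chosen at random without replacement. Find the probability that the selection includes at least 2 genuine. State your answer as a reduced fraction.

There are C(29,6) = 475020 ways to choose the 6.
Favorable selections (at least 2 genuine): C(14,2)·C(15,4) + C(14,3)·C(15,3) + C(14,4)·C(15,2) + C(14,5)·C(15,1) + C(14,6)·C(15,0) = 124215 + 165620 + 105105 + 30030 + 3003 = 427973.
Probability = 427973/475020 = 4703/5220.

4703/5220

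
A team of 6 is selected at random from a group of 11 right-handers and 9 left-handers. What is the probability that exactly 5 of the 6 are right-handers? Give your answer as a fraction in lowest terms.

693/6460

The sample space is all 6-subsets of the 20: C(20,6) = 38760.
Selections with exactly 5 right-handers: choose 5 of the 11 right-handers and 1 of the 9 left-handers, C(11,5)·C(9,1) = 462·9 = 4158.
Probability = 4158/38760 = 693/6460.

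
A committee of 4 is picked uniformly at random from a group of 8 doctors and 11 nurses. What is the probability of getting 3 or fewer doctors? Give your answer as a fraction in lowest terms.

There are C(19,4) = 3876 ways to choose the 4.
The complement is exactly 4 doctors: C(8,4)·C(11,0) = 70.
Probability = 1 − 70/3876 = 3806/3876 = 1903/1938.

1903/1938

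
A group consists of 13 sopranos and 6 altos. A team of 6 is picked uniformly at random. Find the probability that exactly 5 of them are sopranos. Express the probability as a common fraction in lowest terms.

1287/4522

There are C(19,6) = 27132 ways to choose 6 from 19.
Selections with exactly 5 sopranos: choose 5 of the 13 sopranos and 1 of the 6 altos, C(13,5)·C(6,1) = 1287·6 = 7722.
Probability = 7722/27132 = 1287/4522.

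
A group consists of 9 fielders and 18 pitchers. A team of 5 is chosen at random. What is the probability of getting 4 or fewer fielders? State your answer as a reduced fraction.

4478/4485

Total selections: C(27,5) = 80730.
The complement is exactly 5 fielders: C(9,5)·C(18,0) = 126.
Probability = 1 − 126/80730 = 80604/80730 = 4478/4485.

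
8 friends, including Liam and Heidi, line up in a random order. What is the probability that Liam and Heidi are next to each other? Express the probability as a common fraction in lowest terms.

1/4

There are 8! = 40320 arrangements.
Treat Liam and Heidi as a block: 7! arrangements of the blocks × 2 orders within the block = 2·5040 = 10080.
Probability = 10080/40320 = 1/4.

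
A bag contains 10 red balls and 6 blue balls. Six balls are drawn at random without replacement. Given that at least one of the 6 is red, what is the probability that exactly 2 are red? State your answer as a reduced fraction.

225/2669

Work in counts. Selections with at least one red: C(16,6) − C(6,6) = 8008 − 1 = 8007.
Of those, selections where exactly 2 are red: C(10,2)·C(6,4) = 45·15 = 675.
Conditional probability = 675/8007 = 225/2669.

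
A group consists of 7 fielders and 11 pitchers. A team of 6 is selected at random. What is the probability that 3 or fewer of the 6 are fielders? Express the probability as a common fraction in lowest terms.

Total selections: C(18,6) = 18564.
Favorable selections (3 or fewer fielders): C(7,0)·C(11,6) + C(7,1)·C(11,5) + C(7,2)·C(11,4) + C(7,3)·C(11,3) = 462 + 3234 + 6930 + 5775 = 16401.
Probability = 16401/18564 = 781/884.

781/884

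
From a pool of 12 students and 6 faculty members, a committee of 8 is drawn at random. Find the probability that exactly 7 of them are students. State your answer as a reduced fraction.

24/221

The sample space is all 8-subsets of the 18: C(18,8) = 43758.
Selections with exactly 7 students: choose 7 of the 12 students and 1 of the 6 faculty members, C(12,7)·C(6,1) = 792·6 = 4752.
Probability = 4752/43758 = 24/221.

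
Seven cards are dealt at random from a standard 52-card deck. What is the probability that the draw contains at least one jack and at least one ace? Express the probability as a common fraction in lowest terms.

There are C(52,7) = 133784560 possible draws.
By inclusion-exclusion on the complements, draws missing all jacks or all aces: C(48,7) + C(48,7) − C(44,7) = 73629072 + 73629072 − 38320568 = 108937576.
So draws with at least one of each: 133784560 − 108937576 = 24846984, probability 24846984/133784560 = 3105873/16723070.

3105873/16723070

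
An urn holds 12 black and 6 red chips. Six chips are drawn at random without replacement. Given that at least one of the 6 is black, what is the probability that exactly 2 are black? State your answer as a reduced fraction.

Work in counts. Selections with at least one black: C(18,6) − C(6,6) = 18564 − 1 = 18563.
Of those, selections where exactly 2 are black: C(12,2)·C(6,4) = 66·15 = 990.
Conditional probability = 990/18563.

990/18563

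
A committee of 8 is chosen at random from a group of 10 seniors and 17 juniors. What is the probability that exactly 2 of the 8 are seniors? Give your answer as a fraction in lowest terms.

952/3795

The sample space is all 8-subsets of the 27: C(27,8) = 2220075.
Selections with exactly 2 seniors: choose 2 of the 10 seniors and 6 of the 17 juniors, C(10,2)·C(17,6) = 45·12376 = 556920.
Probability = 556920/2220075 = 952/3795.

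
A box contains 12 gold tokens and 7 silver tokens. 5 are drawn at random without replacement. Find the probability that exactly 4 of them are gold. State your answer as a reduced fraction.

385/1292

The sample space is all 5-subsets of the 19: C(19,5) = 11628.
Selections with exactly 4 gold: choose 4 of the 12 gold and 1 of the 7 silver, C(12,4)·C(7,1) = 495·7 = 3465.
Probability = 3465/11628 = 385/1292.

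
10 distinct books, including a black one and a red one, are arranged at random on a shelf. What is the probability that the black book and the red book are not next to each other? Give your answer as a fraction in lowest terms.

4/5

There are 10! = 3628800 arrangements.
Arrangements with the black book and the red book adjacent: 2·9! = 725760.
So not adjacent: 3628800 − 725760 = 2903040, probability 2903040/3628800 = 4/5.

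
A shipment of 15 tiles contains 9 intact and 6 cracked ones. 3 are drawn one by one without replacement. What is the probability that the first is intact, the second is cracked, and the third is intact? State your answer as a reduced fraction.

72/455

Multiply the conditional probabilities at each draw: 9/15 · 6/14 · 8/13 = 432/2730 = 72/455.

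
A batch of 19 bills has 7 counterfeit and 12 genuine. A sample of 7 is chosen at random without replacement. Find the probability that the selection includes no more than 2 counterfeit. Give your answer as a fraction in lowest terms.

There are C(19,7) = 50388 ways to choose the 7.
Favorable selections (no more than 2 counterfeit): C(7,0)·C(12,7) + C(7,1)·C(12,6) + C(7,2)·C(12,5) = 792 + 6468 + 16632 = 23892.
Probability = 23892/50388 = 1991/4199.

1991/4199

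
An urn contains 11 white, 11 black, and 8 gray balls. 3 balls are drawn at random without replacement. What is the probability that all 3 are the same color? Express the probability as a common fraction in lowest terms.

193/2030

There are C(30,3) = 4060 ways to draw 3 balls.
All same color: C(11,3) + C(11,3) + C(8,3) = 165 + 165 + 56 = 386.
Probability = 386/4060 = 193/2030.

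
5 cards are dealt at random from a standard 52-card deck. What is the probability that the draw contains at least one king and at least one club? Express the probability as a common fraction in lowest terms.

There are C(52,5) = 2598960 possible draws.
By inclusion-exclusion on the complements, draws missing all kings or all clubs: C(48,5) + C(39,5) − C(36,5) = 1712304 + 575757 − 376992 = 1911069.
So draws with at least one of each: 2598960 − 1911069 = 687891, probability 687891/2598960 = 229297/866320.

229297/866320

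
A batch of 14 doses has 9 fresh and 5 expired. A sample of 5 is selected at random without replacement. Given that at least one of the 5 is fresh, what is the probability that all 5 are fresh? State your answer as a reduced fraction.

42/667

Work in counts. Selections with at least one fresh: C(14,5) − C(5,5) = 2002 − 1 = 2001.
Of those, selections where all 5 are fresh: C(9,5) = 126.
Conditional probability = 126/2001 = 42/667.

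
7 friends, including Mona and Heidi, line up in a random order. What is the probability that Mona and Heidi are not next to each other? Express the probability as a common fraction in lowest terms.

There are 7! = 5040 arrangements.
Arrangements with Mona and Heidi adjacent: 2·6! = 1440.
So not adjacent: 5040 − 1440 = 3600, probability 3600/5040 = 5/7.

5/7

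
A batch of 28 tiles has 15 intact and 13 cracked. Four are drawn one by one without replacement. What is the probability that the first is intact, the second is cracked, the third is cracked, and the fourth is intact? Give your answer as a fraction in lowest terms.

1/15

Multiply the conditional probabilities at each draw: 15/28 · 13/27 · 12/26 · 14/25 = 32760/491400 = 1/15.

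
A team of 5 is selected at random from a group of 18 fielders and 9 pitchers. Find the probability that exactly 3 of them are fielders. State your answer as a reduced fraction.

There are C(27,5) = 80730 ways to choose 5 from 27.
Selections with exactly 3 fielders: choose 3 of the 18 fielders and 2 of the 9 pitchers, C(18,3)·C(9,2) = 816·36 = 29376.
Probability = 29376/80730 = 544/1495.

544/1495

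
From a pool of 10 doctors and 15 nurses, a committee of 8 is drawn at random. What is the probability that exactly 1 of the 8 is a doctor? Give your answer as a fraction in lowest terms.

Total number of selections: C(25,8) = 1081575.
Selections with exactly 1 doctor: choose 1 of the 10 doctors and 7 of the 15 nurses, C(10,1)·C(15,7) = 10·6435 = 64350.
Probability = 64350/1081575 = 26/437.

26/437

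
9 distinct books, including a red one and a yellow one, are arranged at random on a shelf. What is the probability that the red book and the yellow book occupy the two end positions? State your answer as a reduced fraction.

There are 9! = 362880 arrangements.
Place the red book and the yellow book at the ends in 2 ways, arrange the remaining 7 in 7! = 5040 ways: 2·5040 = 10080.
Probability = 10080/362880 = 1/36.

1/36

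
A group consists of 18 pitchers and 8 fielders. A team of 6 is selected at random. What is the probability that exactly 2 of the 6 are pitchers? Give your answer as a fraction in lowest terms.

Total number of selections: C(26,6) = 230230.
Selections with exactly 2 pitchers: choose 2 of the 18 pitchers and 4 of the 8 fielders, C(18,2)·C(8,4) = 153·70 = 10710.
Probability = 10710/230230 = 153/3289.

153/3289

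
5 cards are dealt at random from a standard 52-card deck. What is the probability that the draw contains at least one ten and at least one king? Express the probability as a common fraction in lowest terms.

There are C(52,5) = 2598960 possible draws.
By inclusion-exclusion on the complements, draws missing all tens or all kings: C(48,5) + C(48,5) − C(44,5) = 1712304 + 1712304 − 1086008 = 2338600.
So draws with at least one of each: 2598960 − 2338600 = 260360, probability 260360/2598960 = 6509/64974.

6509/64974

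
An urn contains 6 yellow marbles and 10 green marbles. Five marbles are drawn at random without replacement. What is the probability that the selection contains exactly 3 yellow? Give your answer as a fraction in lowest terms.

Total number of selections: C(16,5) = 4368.
Selections with exactly 3 yellow: choose 3 of the 6 yellow and 2 of the 10 green, C(6,3)·C(10,2) = 20·45 = 900.
Probability = 900/4368 = 75/364.

75/364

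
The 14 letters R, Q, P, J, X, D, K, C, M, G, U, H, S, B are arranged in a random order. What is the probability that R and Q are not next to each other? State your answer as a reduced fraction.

6/7

There are 14! = 87178291200 arrangements.
Arrangements with R and Q adjacent: 2·13! = 12454041600.
So not adjacent: 87178291200 − 12454041600 = 74724249600, probability 74724249600/87178291200 = 6/7.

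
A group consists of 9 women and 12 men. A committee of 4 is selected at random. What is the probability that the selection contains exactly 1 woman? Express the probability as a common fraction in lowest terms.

44/133

Total number of selections: C(21,4) = 5985.
Selections with exactly 1 woman: choose 1 of the 9 women and 3 of the 12 men, C(9,1)·C(12,3) = 9·220 = 1980.
Probability = 1980/5985 = 44/133.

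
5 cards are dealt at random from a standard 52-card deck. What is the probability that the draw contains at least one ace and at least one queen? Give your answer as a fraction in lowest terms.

6509/64974

There are C(52,5) = 2598960 possible draws.
By inclusion-exclusion on the complements, draws missing all aces or all queens: C(48,5) + C(48,5) − C(44,5) = 1712304 + 1712304 − 1086008 = 2338600.
So draws with at least one of each: 2598960 − 2338600 = 260360, probability 260360/2598960 = 6509/64974.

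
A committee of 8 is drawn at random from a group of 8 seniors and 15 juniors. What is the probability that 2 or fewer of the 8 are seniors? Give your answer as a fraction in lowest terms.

18005/44574

There are C(23,8) = 490314 ways to choose the 8.
Favorable selections (2 or fewer seniors): C(8,0)·C(15,8) + C(8,1)·C(15,7) + C(8,2)·C(15,6) = 6435 + 51480 + 140140 = 198055.
Probability = 198055/490314 = 18005/44574.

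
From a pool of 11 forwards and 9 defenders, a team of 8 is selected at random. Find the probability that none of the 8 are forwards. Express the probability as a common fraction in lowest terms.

3/41990

There are C(20,8) = 125970 possible selections.
Selections with no forwards (all defenders): C(9,8) = 9.
Probability = 9/125970 = 3/41990.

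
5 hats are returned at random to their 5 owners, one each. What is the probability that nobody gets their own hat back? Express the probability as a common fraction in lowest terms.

11/30

There are 5! = 120 assignments.
By inclusion-exclusion, assignments with no fixed points: C(5,0)·5! − C(5,1)·4! + C(5,2)·3! − C(5,3)·2! + C(5,4)·1! − C(5,5)·0! = 44.
Probability = 44/120 = 11/30.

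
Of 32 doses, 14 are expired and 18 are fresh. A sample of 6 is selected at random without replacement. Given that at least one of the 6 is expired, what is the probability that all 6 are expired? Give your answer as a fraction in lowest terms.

Work in counts. Selections with at least one expired: C(32,6) − C(18,6) = 906192 − 18564 = 887628.
Of those, selections where all 6 are expired: C(14,6) = 3003.
Conditional probability = 3003/887628 = 143/42268.

143/42268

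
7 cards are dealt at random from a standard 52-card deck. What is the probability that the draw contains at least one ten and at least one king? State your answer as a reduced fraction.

There are C(52,7) = 133784560 possible draws.
By inclusion-exclusion on the complements, draws missing all tens or all kings: C(48,7) + C(48,7) − C(44,7) = 73629072 + 73629072 − 38320568 = 108937576.
So draws with at least one of each: 133784560 − 108937576 = 24846984, probability 24846984/133784560 = 3105873/16723070.

3105873/16723070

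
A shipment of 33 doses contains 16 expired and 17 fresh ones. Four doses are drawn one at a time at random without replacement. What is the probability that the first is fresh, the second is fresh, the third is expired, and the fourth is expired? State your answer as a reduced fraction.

68/1023

Multiply the conditional probabilities at each draw: 17/33 · 16/32 · 16/31 · 15/30 = 65280/982080 = 68/1023.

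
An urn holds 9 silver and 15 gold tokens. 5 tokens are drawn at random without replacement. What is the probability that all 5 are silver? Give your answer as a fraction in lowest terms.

There are C(24,5) = 42504 possible selections.
Selections with all silver: C(9,5) = 126.
Probability = 126/42504 = 3/1012.

3/1012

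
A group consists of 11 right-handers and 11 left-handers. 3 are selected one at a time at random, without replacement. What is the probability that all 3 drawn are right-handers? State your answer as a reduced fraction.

3/28

Multiply the conditional probabilities at each draw: 11/22 · 10/21 · 9/20 = 990/9240 = 3/28.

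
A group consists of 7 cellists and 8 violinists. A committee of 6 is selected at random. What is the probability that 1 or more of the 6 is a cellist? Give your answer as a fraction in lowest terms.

Total selections: C(15,6) = 5005.
The complement is all 6 are violinists: C(8,6) = 28.
Probability = 1 − 28/5005 = 4977/5005 = 711/715.

711/715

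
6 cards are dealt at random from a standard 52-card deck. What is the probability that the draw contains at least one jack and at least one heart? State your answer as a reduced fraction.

There are C(52,6) = 20358520 possible draws.
By inclusion-exclusion on the complements, draws missing all jacks or all hearts: C(48,6) + C(39,6) − C(36,6) = 12271512 + 3262623 − 1947792 = 13586343.
So draws with at least one of each: 20358520 − 13586343 = 6772177, probability 6772177/20358520.

6772177/20358520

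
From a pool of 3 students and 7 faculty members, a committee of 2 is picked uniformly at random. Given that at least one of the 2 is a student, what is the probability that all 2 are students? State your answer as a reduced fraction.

Work in counts. Selections with at least one student: C(10,2) − C(7,2) = 45 − 21 = 24.
Of those, selections where all 2 are students: C(3,2) = 3.
Conditional probability = 3/24 = 1/8.

1/8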